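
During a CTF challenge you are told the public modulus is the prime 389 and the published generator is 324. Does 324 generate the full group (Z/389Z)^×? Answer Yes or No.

No

φ(389) = 389 − 1 = 388 = 2^2 · 97.
324 is a primitive root mod 389 iff 324^(φ(389)/q) ≢ 1 for every prime q | φ(389), i.e. q ∈ {2, 97}.
324^194 ≡ 1 (mod 389)  [q = 2: ≡ 1 ✗]
324^4 ≡ 193 (mod 389)  [q = 97: ≢ 1 ✓]
Since 324^194 ≡ 1, the order of 324 divides 194 < 388, so 324 is not a primitive root.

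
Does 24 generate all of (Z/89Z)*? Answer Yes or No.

φ(89) = 89 − 1 = 88 = 2^3 · 11.
It suffices to check that the order of 24 is not a proper divisor of 88: compute 24^(88/q) for q ∈ {2, 11}.
24^44 ≡ 88 (mod 89)  [q = 2: ≢ 1 ✓]
24^8 ≡ 78 (mod 89)  [q = 11: ≢ 1 ✓]
All checks pass, so 24 has order 88 and is a primitive root modulo 89.

Yes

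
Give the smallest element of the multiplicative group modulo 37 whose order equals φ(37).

φ(37) = 37 − 1 = 36 = 2^2 · 3^2.
Test candidates g = 2, 3, … against the prime factors q ∈ {2, 3} of φ(37): g is a generator iff g^(36/q) ≢ 1 for every such q.
g = 2: 2^18 ≡ 36; 2^12 ≡ 26 — none is 1, so 2 is a primitive root.
The smallest primitive root modulo 37 is 2.

2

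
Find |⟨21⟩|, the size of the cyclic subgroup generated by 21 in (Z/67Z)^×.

33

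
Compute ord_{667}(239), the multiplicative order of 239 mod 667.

The order of 239 must divide φ(667) = φ(23·29) = (23−1)·(29−1) = 22·28 = 616 = 2^3 · 7 · 11.
Divisors of 616: 1, 2, 4, 7, 8, 11, 14, 22, 28, 44, 56, 77, 88, 154, 308, 616.
Evaluate successive powers at the divisors of 616:
239^1 ≡ 239 (mod 667)
239^2 ≡ 426 (mod 667)
239^4 ≡ 52 (mod 667)
239^7 ≡ 349 (mod 667)
239^8 ≡ 36 (mod 667)
239^11 ≡ 139 (mod 667)
239^14 ≡ 407 (mod 667)
239^22 ≡ 645 (mod 667)
239^28 ≡ 233 (mod 667)
239^44 ≡ 484 (mod 667)
239^56 ≡ 262 (mod 667)
239^77 ≡ 1 (mod 667) ✓
The smallest such exponent is 77, so the order of 239 is 77.

77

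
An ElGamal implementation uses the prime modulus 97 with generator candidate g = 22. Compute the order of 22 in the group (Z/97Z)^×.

4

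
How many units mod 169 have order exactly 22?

0

φ(169) = φ(13^2) = 13·(13−1) = 156 = 2^2 · 3 · 13.
Since (Z/169Z)^× is cyclic of order 156, the number of elements of order d is φ(d) when d | 156 and 0 otherwise.
22 does not divide 156, so no element of (Z/169Z)^× has order 22.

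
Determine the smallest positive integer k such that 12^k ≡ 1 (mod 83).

ord(12) | φ(83) = 83 − 1 = 82 = 2 · 41.
Divisors of 82: 1, 2, 41, 82.
Evaluate successive powers at the divisors of 82:
12^1 ≡ 12
12^2 ≡ 61
12^41 ≡ 1
The smallest such exponent is 41, so the order of 12 is 41.

41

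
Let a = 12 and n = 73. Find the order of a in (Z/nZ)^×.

36

The order of 12 must divide φ(73) = 73 − 1 = 72 = 2^3 · 3^2.
Divisors of 72: 1, 2, 3, 4, 6, 8, 9, 12, 18, 24, 36, 72.
Check 12^d mod 73 for each divisor in increasing order:
12^1 ≡ 12 (mod 73)
12^2 ≡ 71 (mod 73)
12^3 ≡ 49 (mod 73)
12^4 ≡ 4 (mod 73)
12^6 ≡ 65 (mod 73)
12^8 ≡ 16 (mod 73)
12^9 ≡ 46 (mod 73)
12^12 ≡ 64 (mod 73)
12^18 ≡ 72 (mod 73)
12^24 ≡ 8 (mod 73)
12^36 ≡ 1 (mod 73) ✓
Therefore the multiplicative order of 12 modulo 73 is 36.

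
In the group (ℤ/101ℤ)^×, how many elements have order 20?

φ(101) = 101 − 1 = 100 = 2^2 · 5^2.
In a cyclic group of order 100, there are φ(d) elements of order d for each divisor d of 100, and zero for non-divisors.
20 = 2^2 · 5 divides 100, and φ(20) = 8.

8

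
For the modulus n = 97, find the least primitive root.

φ(97) = 97 − 1 = 96 = 2^5 · 3.
Test candidates g = 2, 3, … against the prime factors q ∈ {2, 3} of φ(97): g is a generator iff g^(96/q) ≢ 1 for every such q.
g = 2: 2^48 ≡ 1 — hits 1, so not a primitive root.
g = 3: 3^48 ≡ 1 — hits 1, so not a primitive root.
g = 4: 4^48 ≡ 1 — hits 1, so not a primitive root.
g = 5: 5^48 ≡ 96; 5^32 ≡ 35 — none is 1, so 5 is a primitive root.
The smallest primitive root modulo 97 is 5.

5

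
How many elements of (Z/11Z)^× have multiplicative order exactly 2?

φ(11) = 11 − 1 = 10 = 2 · 5.
In a cyclic group of order 10, there are φ(d) elements of order d for each divisor d of 10, and zero for non-divisors.
2 | 10, and φ(2) = 2 − 1 = 1.

1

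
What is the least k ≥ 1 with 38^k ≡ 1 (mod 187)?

Since 38 ∈ (Z/187Z)^×, its order divides φ(187) = φ(11·17) = (11−1)·(17−1) = 10·16 = 160 = 2^5 · 5.
Divisors of 160: 1, 2, 4, 5, 8, 10, 16, 20, 32, 40, 80, 160.
Test each divisor d:
38^1 ≡ 38
38^2 ≡ 135
38^4 ≡ 86
38^5 ≡ 89
38^8 ≡ 103
38^10 ≡ 67
38^16 ≡ 137
38^20 ≡ 1
Hence ord(38) = 20.

20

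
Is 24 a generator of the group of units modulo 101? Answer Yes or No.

φ(101) = 101 − 1 = 100 = 2^2 · 5^2.
It suffices to check that the order of 24 is not a proper divisor of 100: compute 24^(100/q) for q ∈ {2, 5}.
24^50 ≡ 1 (mod 101)  [q = 2: ≡ 1 ✗]
24^20 ≡ 36 (mod 101)  [q = 5: ≢ 1 ✓]
24^50 ≡ 1 shows ord(24) | 50, strictly less than φ(101); not a primitive root.

No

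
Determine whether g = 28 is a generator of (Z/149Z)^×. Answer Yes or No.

φ(149) = 149 − 1 = 148 = 2^2 · 37.
An element g generates (Z/149Z)^× iff g^(148/q) ≢ 1 (mod 149) for each prime q ∈ {2, 37}.
28^74 ≡ 1 (mod 149)  [q = 2: ≡ 1 ✗]
28^4 ≡ 31 (mod 149)  [q = 37: ≢ 1 ✓]
Since 28^74 ≡ 1, the order of 28 divides 74 < 148, so 28 is not a primitive root.

No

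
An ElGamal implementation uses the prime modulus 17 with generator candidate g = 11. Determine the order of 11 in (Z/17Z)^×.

The order of 11 must divide φ(17) = 17 − 1 = 16 = 2^4.
Divisors of 16: 1, 2, 4, 8, 16.
Evaluate successive powers at the divisors of 16:
11^1 ≡ 11 (mod 17)
11^2 ≡ 2 (mod 17)
11^4 ≡ 4 (mod 17)
11^8 ≡ 16 (mod 17)
11^16 ≡ 1 (mod 17) ✓
Therefore the multiplicative order of 11 modulo 17 is 16.

16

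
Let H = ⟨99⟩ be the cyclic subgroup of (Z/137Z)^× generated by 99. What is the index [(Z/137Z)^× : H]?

4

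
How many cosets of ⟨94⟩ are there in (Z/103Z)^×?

3

ord(94) | φ(103) = 103 − 1 = 102 = 2 · 3 · 17.
Divisors of 102: 1, 2, 3, 6, 17, 34, 51, 102.
Check 94^d mod 103 for each divisor in increasing order:
94^1 ≡ 94 (mod 103)
94^2 ≡ 81 (mod 103)
94^3 ≡ 95 (mod 103)
94^6 ≡ 64 (mod 103)
94^17 ≡ 102 (mod 103)
94^34 ≡ 1 (mod 103) ✓
So ord_103(94) = 34, hence |⟨94⟩| = 34.
Index = |(Z/103Z)^×| / |⟨94⟩| = 102 / 34 = 3.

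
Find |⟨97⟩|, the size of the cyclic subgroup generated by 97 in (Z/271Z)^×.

270

The order of 97 must divide φ(271) = 271 − 1 = 270 = 2 · 3^3 · 5.
Divisors of 270: 1, 2, 3, 5, 6, 9, 10, 15, 18, 27, 30, 45, 54, 90, 135, 270.
Evaluate successive powers at the divisors of 270:
97^1 ≡ 97
97^2 ≡ 195
97^3 ≡ 216
97^5 ≡ 115
97^6 ≡ 44
97^9 ≡ 19
97^10 ≡ 217
97^15 ≡ 23
97^18 ≡ 90
97^27 ≡ 84
97^30 ≡ 258
97^45 ≡ 243
97^54 ≡ 10
97^90 ≡ 242
97^135 ≡ 270
97^270 ≡ 1
Therefore the multiplicative order of 97 modulo 271 is 270.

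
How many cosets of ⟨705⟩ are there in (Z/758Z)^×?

ord(705) | φ(758) = φ(2)·φ(379) = 1·378 = 378 = 2 · 3^3 · 7.
Divisors of 378: 1, 2, 3, 6, 7, 9, 14, 18, 21, 27, 42, 54, 63, 126, 189, 378.
Evaluate successive powers at the divisors of 378:
705^1 ≡ 705
705^2 ≡ 535
705^3 ≡ 449
705^6 ≡ 731
705^7 ≡ 673
705^9 ≡ 5
705^14 ≡ 403
705^18 ≡ 25
705^21 ≡ 613
705^27 ≡ 125
705^42 ≡ 559
705^54 ≡ 465
705^63 ≡ 51
705^126 ≡ 327
705^189 ≡ 1
Thus |⟨705⟩| = ord(705) = 189.
[(Z/758Z)^× : ⟨705⟩] = 378/189 = 2.

2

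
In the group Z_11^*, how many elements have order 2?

1

φ(11) = 11 − 1 = 10 = 2 · 5.
In a cyclic group of order 10, there are φ(d) elements of order d for each divisor d of 10, and zero for non-divisors.
2 | 10, and φ(2) = 2 − 1 = 1.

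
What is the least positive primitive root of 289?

3

φ(289) = φ(17^2) = 17·(17−1) = 272 = 2^4 · 17.
Test candidates g = 2, 3, … against the prime factors q ∈ {2, 17} of φ(289): g is a generator iff g^(272/q) ≢ 1 for every such q.
g = 2: 2^136 ≡ 1 — hits 1, so not a primitive root.
g = 3: 3^136 ≡ 288; 3^16 ≡ 171 — none is 1, so 3 is a primitive root.
So 3 is the smallest generator of (Z/289Z)^×.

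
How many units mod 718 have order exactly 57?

0

φ(718) = φ(2)·φ(359) = 1·358 = 358 = 2 · 179.
Since (Z/718Z)^× is cyclic of order 358, the number of elements of order d is φ(d) when d | 358 and 0 otherwise.
Since 57 ∤ 358, the count is 0.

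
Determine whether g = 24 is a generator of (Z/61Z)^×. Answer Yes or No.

φ(61) = 61 − 1 = 60 = 2^2 · 3 · 5.
24 is a primitive root mod 61 iff 24^(φ(61)/q) ≢ 1 for every prime q | φ(61), i.e. q ∈ {2, 3, 5}.
24^30 ≡ 60 (mod 61)  [q = 2: ≢ 1 ✓]
24^20 ≡ 1 (mod 61)  [q = 3: ≡ 1 ✗]
24^12 ≡ 34 (mod 61)  [q = 5: ≢ 1 ✓]
The check at q = 3 fails, so 24 generates a proper subgroup.

No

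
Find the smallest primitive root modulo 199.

3

φ(199) = 199 − 1 = 198 = 2 · 3^2 · 11.
g is a primitive root iff g^(198/q) ≢ 1 (mod 199) for each prime q ∈ {2, 3, 11}.
g = 2: 2^99 ≡ 1 — hits 1, so not a primitive root.
g = 3: 3^99 ≡ 198; 3^66 ≡ 106; 3^18 ≡ 125 — none is 1, so 3 is a primitive root.
Hence the least primitive root of 199 is 3.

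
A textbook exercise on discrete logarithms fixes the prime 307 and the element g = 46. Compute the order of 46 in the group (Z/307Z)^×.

Since 46 ∈ (Z/307Z)^×, its order divides φ(307) = 307 − 1 = 306 = 2 · 3^2 · 17.
Divisors of 306: 1, 2, 3, 6, 9, 17, 18, 34, 51, 102, 153, 306.
Evaluate successive powers at the divisors of 306:
46^1 ≡ 46 (mod 307)
46^2 ≡ 274 (mod 307)
46^3 ≡ 17 (mod 307)
46^6 ≡ 289 (mod 307)
46^9 ≡ 1 (mod 307) ✓
So ord_307(46) = 9.

9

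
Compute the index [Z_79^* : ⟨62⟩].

By Lagrange's theorem, ord_79(62) divides φ(79) = 79 − 1 = 78 = 2 · 3 · 13.
Divisors of 78: 1, 2, 3, 6, 13, 26, 39, 78.
Evaluate successive powers at the divisors of 78:
62^1 ≡ 62 (mod 79)
62^2 ≡ 52 (mod 79)
62^3 ≡ 64 (mod 79)
62^6 ≡ 67 (mod 79)
62^13 ≡ 1 (mod 79) ✓
The order of 62 is 13, so the subgroup it generates has 13 elements.
Index = |(Z/79Z)^×| / |⟨62⟩| = 78 / 13 = 6.

6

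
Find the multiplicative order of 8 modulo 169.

52

The order of 8 must divide φ(169) = φ(13^2) = 13·(13−1) = 156 = 2^2 · 3 · 13.
Divisors of 156: 1, 2, 3, 4, 6, 12, 13, 26, 39, 52, 78, 156.
Test each divisor d:
8^1 ≡ 8 (mod 169)
8^2 ≡ 64 (mod 169)
8^3 ≡ 5 (mod 169)
8^4 ≡ 40 (mod 169)
8^6 ≡ 25 (mod 169)
8^12 ≡ 118 (mod 169)
8^13 ≡ 99 (mod 169)
8^26 ≡ 168 (mod 169)
8^39 ≡ 70 (mod 169)
8^52 ≡ 1 (mod 169) ✓
The smallest such exponent is 52, so the order of 8 is 52.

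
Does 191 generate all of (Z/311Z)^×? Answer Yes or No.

φ(311) = 311 − 1 = 310 = 2 · 5 · 31.
Test 191^(310/q) mod 311 for each prime factor q of 310:
191^155 ≡ 310 (mod 311)  [q = 2: ≢ 1 ✓]
191^62 ≡ 36 (mod 311)  [q = 5: ≢ 1 ✓]
191^10 ≡ 24 (mod 311)  [q = 31: ≢ 1 ✓]
Every test exponent gives a nontrivial residue, hence 191 generates the full group.

Yes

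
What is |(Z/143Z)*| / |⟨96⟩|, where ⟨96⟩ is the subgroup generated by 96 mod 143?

The order of 96 must divide φ(143) = φ(11·13) = (11−1)·(13−1) = 10·12 = 120 = 2^3 · 3 · 5.
Divisors of 120: 1, 2, 3, 4, 5, 6, 8, 10, 12, 15, 20, 24, 30, 40, 60, 120.
Evaluate successive powers at the divisors of 120:
96^1 ≡ 96 (mod 143)
96^2 ≡ 64 (mod 143)
96^3 ≡ 138 (mod 143)
96^4 ≡ 92 (mod 143)
96^5 ≡ 109 (mod 143)
96^6 ≡ 25 (mod 143)
96^8 ≡ 27 (mod 143)
96^10 ≡ 12 (mod 143)
96^12 ≡ 53 (mod 143)
96^15 ≡ 21 (mod 143)
96^20 ≡ 1 (mod 143) ✓
The order of 96 is 20, so the subgroup it generates has 20 elements.
[(Z/143Z)^× : ⟨96⟩] = 120/20 = 6.

6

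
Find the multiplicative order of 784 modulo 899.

15

Since 784 ∈ (Z/899Z)^×, its order divides φ(899) = φ(29·31) = (29−1)·(31−1) = 28·30 = 840 = 2^3 · 3 · 5 · 7.
Divisors of 840: 1, 2, 3, 4, 5, 6, 7, 8, 10, 12, 14, 15, 20, 21, 24, 28, 30, 35, 40, 42, 56, 60, 70, 84, 105, 120, 140, 168, 210, 280, 420, 840.
Test each divisor d:
784^1 ≡ 784 (mod 899)
784^2 ≡ 639 (mod 899)
784^3 ≡ 233 (mod 899)
784^4 ≡ 175 (mod 899)
784^5 ≡ 552 (mod 899)
784^6 ≡ 349 (mod 899)
784^7 ≡ 320 (mod 899)
784^8 ≡ 59 (mod 899)
784^10 ≡ 842 (mod 899)
784^12 ≡ 436 (mod 899)
784^14 ≡ 813 (mod 899)
784^15 ≡ 1 (mod 899) ✓
The smallest such exponent is 15, so the order of 784 is 15.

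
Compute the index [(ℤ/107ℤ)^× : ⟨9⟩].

Since 9 ∈ (Z/107Z)^×, its order divides φ(107) = 107 − 1 = 106 = 2 · 53.
Divisors of 106: 1, 2, 53, 106.
Evaluate successive powers at the divisors of 106:
9^1 ≡ 9 (mod 107)
9^2 ≡ 81 (mod 107)
9^53 ≡ 1 (mod 107) ✓
Thus |⟨9⟩| = ord(9) = 53.
[(Z/107Z)^× : ⟨9⟩] = 106/53 = 2.

2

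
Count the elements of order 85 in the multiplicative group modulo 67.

φ(67) = 67 − 1 = 66 = 2 · 3 · 11.
Since (Z/67Z)^× is cyclic of order 66, the number of elements of order d is φ(d) when d | 66 and 0 otherwise.
Here 66 is not a multiple of 85, so there are no elements of order 85.

0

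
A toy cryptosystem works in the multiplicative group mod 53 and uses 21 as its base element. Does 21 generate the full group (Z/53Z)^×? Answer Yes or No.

Yes

φ(53) = 53 − 1 = 52 = 2^2 · 13.
An element g generates (Z/53Z)^× iff g^(52/q) ≢ 1 (mod 53) for each prime q ∈ {2, 13}.
21^26 ≡ 52 (mod 53)  [q = 2: ≢ 1 ✓]
21^4 ≡ 24 (mod 53)  [q = 13: ≢ 1 ✓]
Every test exponent gives a nontrivial residue, hence 21 generates the full group.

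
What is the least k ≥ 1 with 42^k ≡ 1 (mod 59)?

ord(42) | φ(59) = 59 − 1 = 58 = 2 · 29.
Divisors of 58: 1, 2, 29, 58.
Evaluate successive powers at the divisors of 58:
42^1 ≡ 42 (mod 59)
42^2 ≡ 53 (mod 59)
42^29 ≡ 58 (mod 59)
42^58 ≡ 1 (mod 59) ✓
So ord_59(42) = 58.

58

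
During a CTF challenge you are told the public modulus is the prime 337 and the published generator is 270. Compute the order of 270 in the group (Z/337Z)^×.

336

Since 270 ∈ (Z/337Z)^×, its order divides φ(337) = 337 − 1 = 336 = 2^4 · 3 · 7.
Divisors of 336: 1, 2, 3, 4, 6, 7, 8, 12, 14, 16, 21, 24, 28, 42, 48, 56, 84, 112, 168, 336.
Compute 270^d (mod 337) for the divisors d until we hit 1:
270^1 ≡ 270 (mod 337)
270^2 ≡ 108 (mod 337)
270^3 ≡ 178 (mod 337)
270^4 ≡ 206 (mod 337)
270^6 ≡ 6 (mod 337)
270^7 ≡ 272 (mod 337)
270^8 ≡ 311 (mod 337)
270^12 ≡ 36 (mod 337)
270^14 ≡ 181 (mod 337)
270^16 ≡ 2 (mod 337)
270^21 ≡ 30 (mod 337)
270^24 ≡ 285 (mod 337)
270^28 ≡ 72 (mod 337)
270^42 ≡ 226 (mod 337)
270^48 ≡ 8 (mod 337)
270^56 ≡ 129 (mod 337)
270^84 ≡ 189 (mod 337)
270^112 ≡ 128 (mod 337)
270^168 ≡ 336 (mod 337)
270^336 ≡ 1 (mod 337) ✓
Therefore the multiplicative order of 270 modulo 337 is 336.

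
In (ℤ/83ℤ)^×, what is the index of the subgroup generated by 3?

2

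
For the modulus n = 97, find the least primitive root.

5

φ(97) = 97 − 1 = 96 = 2^5 · 3.
Test candidates g = 2, 3, … against the prime factors q ∈ {2, 3} of φ(97): g is a generator iff g^(96/q) ≢ 1 for every such q.
g = 2: 2^48 ≡ 1 — hits 1, so not a primitive root.
g = 3: 3^48 ≡ 1 — hits 1, so not a primitive root.
g = 4: 4^48 ≡ 1 — hits 1, so not a primitive root.
g = 5: 5^48 ≡ 96; 5^32 ≡ 35 — none is 1, so 5 is a primitive root.
The smallest primitive root modulo 97 is 5.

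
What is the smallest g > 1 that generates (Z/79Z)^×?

φ(79) = 79 − 1 = 78 = 2 · 3 · 13.
g is a primitive root iff g^(78/q) ≢ 1 (mod 79) for each prime q ∈ {2, 3, 13}.
g = 2: 2^39 ≡ 1 — hits 1, so not a primitive root.
g = 3: 3^39 ≡ 78; 3^26 ≡ 23; 3^6 ≡ 18 — none is 1, so 3 is a primitive root.
Hence the least primitive root of 79 is 3.

3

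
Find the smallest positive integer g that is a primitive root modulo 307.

φ(307) = 307 − 1 = 306 = 2 · 3^2 · 17.
g is a primitive root iff g^(306/q) ≢ 1 (mod 307) for each prime q ∈ {2, 3, 17}.
g = 2: 2^153 ≡ 306; 2^102 ≡ 1 — hits 1, so not a primitive root.
g = 3: 3^153 ≡ 306; 3^102 ≡ 1 — hits 1, so not a primitive root.
g = 4: 4^153 ≡ 1 — hits 1, so not a primitive root.
g = 5: 5^153 ≡ 306; 5^102 ≡ 289; 5^18 ≡ 81 — none is 1, so 5 is a primitive root.
Hence the least primitive root of 307 is 5.

5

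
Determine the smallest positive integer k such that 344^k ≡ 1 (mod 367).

Since 344 ∈ (Z/367Z)^×, its order divides φ(367) = 367 − 1 = 366 = 2 · 3 · 61.
Divisors of 366: 1, 2, 3, 6, 61, 122, 183, 366.
Check 344^d mod 367 for each divisor in increasing order:
344^1 ≡ 344 (mod 367)
344^2 ≡ 162 (mod 367)
344^3 ≡ 311 (mod 367)
344^6 ≡ 200 (mod 367)
344^61 ≡ 84 (mod 367)
344^122 ≡ 83 (mod 367)
344^183 ≡ 366 (mod 367)
344^366 ≡ 1 (mod 367) ✓
Therefore the multiplicative order of 344 modulo 367 is 366.

366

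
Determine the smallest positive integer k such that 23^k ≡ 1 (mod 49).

Since 23 ∈ (Z/49Z)^×, its order divides φ(49) = φ(7^2) = 7·(7−1) = 42 = 2 · 3 · 7.
Divisors of 42: 1, 2, 3, 6, 7, 14, 21, 42.
Check 23^d mod 49 for each divisor in increasing order:
23^1 ≡ 23 (mod 49)
23^2 ≡ 39 (mod 49)
23^3 ≡ 15 (mod 49)
23^6 ≡ 29 (mod 49)
23^7 ≡ 30 (mod 49)
23^14 ≡ 18 (mod 49)
23^21 ≡ 1 (mod 49) ✓
Hence ord(23) = 21.

21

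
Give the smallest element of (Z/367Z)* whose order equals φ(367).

6

φ(367) = 367 − 1 = 366 = 2 · 3 · 61.
Test candidates g = 2, 3, … against the prime factors q ∈ {2, 3, 61} of φ(367): g is a generator iff g^(366/q) ≢ 1 for every such q.
g = 2: 2^183 ≡ 1 — hits 1, so not a primitive root.
g = 3: 3^183 ≡ 366; 3^122 ≡ 1 — hits 1, so not a primitive root.
g = 4: 4^183 ≡ 1 — hits 1, so not a primitive root.
g = 5: 5^183 ≡ 366; 5^122 ≡ 1 — hits 1, so not a primitive root.
g = 6: 6^183 ≡ 366; 6^122 ≡ 283; 6^6 ≡ 47 — none is 1, so 6 is a primitive root.
Hence the least primitive root of 367 is 6.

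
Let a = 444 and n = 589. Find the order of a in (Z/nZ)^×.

Since 444 ∈ (Z/589Z)^×, its order divides φ(589) = φ(19·31) = (19−1)·(31−1) = 18·30 = 540 = 2^2 · 3^3 · 5.
Divisors of 540: 1, 2, 3, 4, 5, 6, 9, 10, 12, 15, 18, 20, 27, 30, 36, 45, 54, 60, 90, 108, 135, 180, 270, 540.
Compute 444^d (mod 589) for the divisors d until we hit 1:
444^1 ≡ 444
444^2 ≡ 410
444^3 ≡ 39
444^4 ≡ 235
444^5 ≡ 87
444^6 ≡ 343
444^9 ≡ 419
444^10 ≡ 501
444^12 ≡ 438
444^15 ≡ 1
Therefore the multiplicative order of 444 modulo 589 is 15.

15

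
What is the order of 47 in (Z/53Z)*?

13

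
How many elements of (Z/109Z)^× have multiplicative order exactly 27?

18

φ(109) = 109 − 1 = 108 = 2^2 · 3^3.
In a cyclic group of order 108, there are φ(d) elements of order d for each divisor d of 108, and zero for non-divisors.
27 = 3^3 divides 108, and φ(27) = 18.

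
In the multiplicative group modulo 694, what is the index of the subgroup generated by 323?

Since 323 ∈ (Z/694Z)^×, its order divides φ(694) = φ(2)·φ(347) = 1·346 = 346 = 2 · 173.
Divisors of 346: 1, 2, 173, 346.
Compute 323^d (mod 694) for the divisors d until we hit 1:
323^1 ≡ 323 (mod 694)
323^2 ≡ 229 (mod 694)
323^173 ≡ 1 (mod 694) ✓
The order of 323 is 173, so the subgroup it generates has 173 elements.
Index = |(Z/694Z)^×| / |⟨323⟩| = 346 / 173 = 2.

2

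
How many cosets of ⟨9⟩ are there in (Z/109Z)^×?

4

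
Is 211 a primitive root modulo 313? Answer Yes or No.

Yes

φ(313) = 313 − 1 = 312 = 2^3 · 3 · 13.
211 is a primitive root mod 313 iff 211^(φ(313)/q) ≢ 1 for every prime q | φ(313), i.e. q ∈ {2, 3, 13}.
211^156 ≡ 312 (mod 313)  [q = 2: ≢ 1 ✓]
211^104 ≡ 214 (mod 313)  [q = 3: ≢ 1 ✓]
211^24 ≡ 280 (mod 313)  [q = 13: ≢ 1 ✓]
None equal 1, so ord_313(211) = 312: 211 is a primitive root.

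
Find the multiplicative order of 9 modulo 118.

29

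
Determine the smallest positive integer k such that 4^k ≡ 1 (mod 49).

ord(4) | φ(49) = φ(7^2) = 7·(7−1) = 42 = 2 · 3 · 7.
Divisors of 42: 1, 2, 3, 6, 7, 14, 21, 42.
Test each divisor d:
4^1 ≡ 4
4^2 ≡ 16
4^3 ≡ 15
4^6 ≡ 29
4^7 ≡ 18
4^14 ≡ 30
4^21 ≡ 1
Hence ord(4) = 21.

21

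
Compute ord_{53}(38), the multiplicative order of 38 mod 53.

26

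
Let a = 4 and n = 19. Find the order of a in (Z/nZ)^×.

Since 4 ∈ (Z/19Z)^×, its order divides φ(19) = 19 − 1 = 18 = 2 · 3^2.
Divisors of 18: 1, 2, 3, 6, 9, 18.
Test each divisor d:
4^1 ≡ 4 (mod 19)
4^2 ≡ 16 (mod 19)
4^3 ≡ 7 (mod 19)
4^6 ≡ 11 (mod 19)
4^9 ≡ 1 (mod 19) ✓
So ord_19(4) = 9.

9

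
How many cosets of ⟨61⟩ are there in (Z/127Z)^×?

6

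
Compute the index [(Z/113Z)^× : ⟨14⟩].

4

The order of 14 must divide φ(113) = 113 − 1 = 112 = 2^4 · 7.
Divisors of 112: 1, 2, 4, 7, 8, 14, 16, 28, 56, 112.
Check 14^d mod 113 for each divisor in increasing order:
14^1 ≡ 14 (mod 113)
14^2 ≡ 83 (mod 113)
14^4 ≡ 109 (mod 113)
14^7 ≡ 98 (mod 113)
14^8 ≡ 16 (mod 113)
14^14 ≡ 112 (mod 113)
14^16 ≡ 30 (mod 113)
14^28 ≡ 1 (mod 113) ✓
Thus |⟨14⟩| = ord(14) = 28.
[(Z/113Z)^× : ⟨14⟩] = 112/28 = 4.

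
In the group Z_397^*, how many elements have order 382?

φ(397) = 397 − 1 = 396 = 2^2 · 3^2 · 11.
In a cyclic group of order 396, there are φ(d) elements of order d for each divisor d of 396, and zero for non-divisors.
Since 382 ∤ 396, the count is 0.

0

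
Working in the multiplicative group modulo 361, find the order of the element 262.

18

By Lagrange's theorem, ord_361(262) divides φ(361) = φ(19^2) = 19·(19−1) = 342 = 2 · 3^2 · 19.
Divisors of 342: 1, 2, 3, 6, 9, 18, 19, 38, 57, 114, 171, 342.
Test each divisor d:
262^1 ≡ 262 (mod 361)
262^2 ≡ 54 (mod 361)
262^3 ≡ 69 (mod 361)
262^6 ≡ 68 (mod 361)
262^9 ≡ 360 (mod 361)
262^18 ≡ 1 (mod 361) ✓
Hence ord(262) = 18.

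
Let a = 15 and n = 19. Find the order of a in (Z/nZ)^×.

By Lagrange's theorem, ord_19(15) divides φ(19) = 19 − 1 = 18 = 2 · 3^2.
Divisors of 18: 1, 2, 3, 6, 9, 18.
Evaluate successive powers at the divisors of 18:
15^1 ≡ 15 (mod 19)
15^2 ≡ 16 (mod 19)
15^3 ≡ 12 (mod 19)
15^6 ≡ 11 (mod 19)
15^9 ≡ 18 (mod 19)
15^18 ≡ 1 (mod 19) ✓
Therefore the multiplicative order of 15 modulo 19 is 18.

18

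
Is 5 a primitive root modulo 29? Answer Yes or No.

No

φ(29) = 29 − 1 = 28 = 2^2 · 7.
An element g generates (Z/29Z)^× iff g^(28/q) ≢ 1 (mod 29) for each prime q ∈ {2, 7}.
5^14 ≡ 1 (mod 29)  [q = 2: ≡ 1 ✗]
5^4 ≡ 16 (mod 29)  [q = 7: ≢ 1 ✓]
Since 5^14 ≡ 1, the order of 5 divides 14 < 28, so 5 is not a primitive root.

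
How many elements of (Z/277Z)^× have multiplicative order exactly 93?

0

φ(277) = 277 − 1 = 276 = 2^2 · 3 · 23.
In a cyclic group of order 276, there are φ(d) elements of order d for each divisor d of 276, and zero for non-divisors.
Since 93 ∤ 276, the count is 0.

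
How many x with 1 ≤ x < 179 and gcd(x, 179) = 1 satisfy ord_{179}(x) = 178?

88

φ(179) = 179 − 1 = 178 = 2 · 89.
In a cyclic group of order 178, there are φ(d) elements of order d for each divisor d of 178, and zero for non-divisors.
178 = 2 · 89 divides 178, and φ(178) = 88.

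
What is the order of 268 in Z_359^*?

Since 268 ∈ (Z/359Z)^×, its order divides φ(359) = 359 − 1 = 358 = 2 · 179.
Divisors of 358: 1, 2, 179, 358.
Evaluate successive powers at the divisors of 358:
268^1 ≡ 268 (mod 359)
268^2 ≡ 24 (mod 359)
268^179 ≡ 358 (mod 359)
268^358 ≡ 1 (mod 359) ✓
The smallest such exponent is 358, so the order of 268 is 358.

358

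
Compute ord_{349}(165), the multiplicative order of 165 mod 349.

Since 165 ∈ (Z/349Z)^×, its order divides φ(349) = 349 − 1 = 348 = 2^2 · 3 · 29.
Divisors of 348: 1, 2, 3, 4, 6, 12, 29, 58, 87, 116, 174, 348.
Check 165^d mod 349 for each divisor in increasing order:
165^1 ≡ 165 (mod 349)
165^2 ≡ 3 (mod 349)
165^3 ≡ 146 (mod 349)
165^4 ≡ 9 (mod 349)
165^6 ≡ 27 (mod 349)
165^12 ≡ 31 (mod 349)
165^29 ≡ 24 (mod 349)
165^58 ≡ 227 (mod 349)
165^87 ≡ 213 (mod 349)
165^116 ≡ 226 (mod 349)
165^174 ≡ 348 (mod 349)
165^348 ≡ 1 (mod 349) ✓
Hence ord(165) = 348.

348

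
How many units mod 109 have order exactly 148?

φ(109) = 109 − 1 = 108 = 2^2 · 3^3.
(Z/109Z)^× is cyclic (|G| = 108); a cyclic group of order m has exactly φ(d) elements of each order d | m, and none otherwise.
Here 108 is not a multiple of 148, so there are no elements of order 148.

0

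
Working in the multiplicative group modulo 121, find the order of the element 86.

55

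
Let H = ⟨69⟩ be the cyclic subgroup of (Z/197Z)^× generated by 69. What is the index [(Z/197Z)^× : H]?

By Lagrange's theorem, ord_197(69) divides φ(197) = 197 − 1 = 196 = 2^2 · 7^2.
Divisors of 196: 1, 2, 4, 7, 14, 28, 49, 98, 196.
Evaluate successive powers at the divisors of 196:
69^1 ≡ 69 (mod 197)
69^2 ≡ 33 (mod 197)
69^4 ≡ 104 (mod 197)
69^7 ≡ 14 (mod 197)
69^14 ≡ 196 (mod 197)
69^28 ≡ 1 (mod 197) ✓
So ord_197(69) = 28, hence |⟨69⟩| = 28.
The index is φ(197) / ord(69) = 196 / 28 = 7.

7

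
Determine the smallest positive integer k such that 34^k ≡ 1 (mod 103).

Since 34 ∈ (Z/103Z)^×, its order divides φ(103) = 103 − 1 = 102 = 2 · 3 · 17.
Divisors of 102: 1, 2, 3, 6, 17, 34, 51, 102.
Test each divisor d:
34^1 ≡ 34
34^2 ≡ 23
34^3 ≡ 61
34^6 ≡ 13
34^17 ≡ 1
So ord_103(34) = 17.

17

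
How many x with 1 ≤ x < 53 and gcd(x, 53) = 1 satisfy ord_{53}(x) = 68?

0

φ(53) = 53 − 1 = 52 = 2^2 · 13.
In a cyclic group of order 52, there are φ(d) elements of order d for each divisor d of 52, and zero for non-divisors.
68 does not divide 52, so no element of (Z/53Z)^× has order 68.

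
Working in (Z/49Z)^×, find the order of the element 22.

7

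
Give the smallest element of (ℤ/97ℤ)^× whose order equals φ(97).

φ(97) = 97 − 1 = 96 = 2^5 · 3.
g is a primitive root iff g^(96/q) ≢ 1 (mod 97) for each prime q ∈ {2, 3}.
g = 2: 2^48 ≡ 1 — hits 1, so not a primitive root.
g = 3: 3^48 ≡ 1 — hits 1, so not a primitive root.
g = 4: 4^48 ≡ 1 — hits 1, so not a primitive root.
g = 5: 5^48 ≡ 96; 5^32 ≡ 35 — none is 1, so 5 is a primitive root.
So 5 is the smallest generator of (Z/97Z)^×.

5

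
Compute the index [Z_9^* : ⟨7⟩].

2

ord(7) | φ(9) = φ(3^2) = 3·(3−1) = 6 = 2 · 3.
Divisors of 6: 1, 2, 3, 6.
Check 7^d mod 9 for each divisor in increasing order:
7^1 ≡ 7 (mod 9)
7^2 ≡ 4 (mod 9)
7^3 ≡ 1 (mod 9) ✓
The order of 7 is 3, so the subgroup it generates has 3 elements.
Index = |(Z/9Z)^×| / |⟨7⟩| = 6 / 3 = 2.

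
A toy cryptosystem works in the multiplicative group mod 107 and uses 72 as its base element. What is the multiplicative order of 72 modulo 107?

106

Since 72 ∈ (Z/107Z)^×, its order divides φ(107) = 107 − 1 = 106 = 2 · 53.
Divisors of 106: 1, 2, 53, 106.
Check 72^d mod 107 for each divisor in increasing order:
72^1 ≡ 72
72^2 ≡ 48
72^53 ≡ 106
72^106 ≡ 1
Therefore the multiplicative order of 72 modulo 107 is 106.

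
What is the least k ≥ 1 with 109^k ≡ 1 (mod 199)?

ord(109) | φ(199) = 199 − 1 = 198 = 2 · 3^2 · 11.
Divisors of 198: 1, 2, 3, 6, 9, 11, 18, 22, 33, 66, 99, 198.
Test each divisor d:
109^1 ≡ 109 (mod 199)
109^2 ≡ 140 (mod 199)
109^3 ≡ 136 (mod 199)
109^6 ≡ 188 (mod 199)
109^9 ≡ 96 (mod 199)
109^11 ≡ 107 (mod 199)
109^18 ≡ 62 (mod 199)
109^22 ≡ 106 (mod 199)
109^33 ≡ 198 (mod 199)
109^66 ≡ 1 (mod 199) ✓
The smallest such exponent is 66, so the order of 109 is 66.

66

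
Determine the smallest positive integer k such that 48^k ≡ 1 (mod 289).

The order of 48 must divide φ(289) = φ(17^2) = 17·(17−1) = 272 = 2^4 · 17.
Divisors of 272: 1, 2, 4, 8, 16, 17, 34, 68, 136, 272.
Test each divisor d:
48^1 ≡ 48 (mod 289)
48^2 ≡ 281 (mod 289)
48^4 ≡ 64 (mod 289)
48^8 ≡ 50 (mod 289)
48^16 ≡ 188 (mod 289)
48^17 ≡ 65 (mod 289)
48^34 ≡ 179 (mod 289)
48^68 ≡ 251 (mod 289)
48^136 ≡ 288 (mod 289)
48^272 ≡ 1 (mod 289) ✓
So ord_289(48) = 272.

272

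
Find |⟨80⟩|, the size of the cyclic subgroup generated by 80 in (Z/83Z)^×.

82

By Lagrange's theorem, ord_83(80) divides φ(83) = 83 − 1 = 82 = 2 · 41.
Divisors of 82: 1, 2, 41, 82.
Check 80^d mod 83 for each divisor in increasing order:
80^1 ≡ 80 (mod 83)
80^2 ≡ 9 (mod 83)
80^41 ≡ 82 (mod 83)
80^82 ≡ 1 (mod 83) ✓
So ord_83(80) = 82.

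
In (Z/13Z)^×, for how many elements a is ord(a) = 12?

4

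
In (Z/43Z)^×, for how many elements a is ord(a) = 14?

φ(43) = 43 − 1 = 42 = 2 · 3 · 7.
In a cyclic group of order 42, there are φ(d) elements of order d for each divisor d of 42, and zero for non-divisors.
14 = 2 · 7 divides 42, and φ(14) = 6.

6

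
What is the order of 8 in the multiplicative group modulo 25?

20

Since 8 ∈ (Z/25Z)^×, its order divides φ(25) = φ(5^2) = 5·(5−1) = 20 = 2^2 · 5.
Divisors of 20: 1, 2, 4, 5, 10, 20.
Evaluate successive powers at the divisors of 20:
8^1 ≡ 8
8^2 ≡ 14
8^4 ≡ 21
8^5 ≡ 18
8^10 ≡ 24
8^20 ≡ 1
Therefore the multiplicative order of 8 modulo 25 is 20.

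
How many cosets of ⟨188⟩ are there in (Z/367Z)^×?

2

By Lagrange's theorem, ord_367(188) divides φ(367) = 367 − 1 = 366 = 2 · 3 · 61.
Divisors of 366: 1, 2, 3, 6, 61, 122, 183, 366.
Evaluate successive powers at the divisors of 366:
188^1 ≡ 188 (mod 367)
188^2 ≡ 112 (mod 367)
188^3 ≡ 137 (mod 367)
188^6 ≡ 52 (mod 367)
188^61 ≡ 283 (mod 367)
188^122 ≡ 83 (mod 367)
188^183 ≡ 1 (mod 367) ✓
The order of 188 is 183, so the subgroup it generates has 183 elements.
[(Z/367Z)^× : ⟨188⟩] = 366/183 = 2.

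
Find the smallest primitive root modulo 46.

5

φ(46) = φ(2)·φ(23) = 1·22 = 22 = 2 · 11.
Test candidates g = 2, 3, … against the prime factors q ∈ {2, 11} of φ(46): g is a generator iff g^(22/q) ≢ 1 for every such q.
g = 2: gcd(2, 46) = 2 > 1, not a unit — skip.
g = 3: 3^11 ≡ 1 — hits 1, so not a primitive root.
g = 4: gcd(4, 46) = 2 > 1, not a unit — skip.
g = 5: 5^11 ≡ 45; 5^2 ≡ 25 — none is 1, so 5 is a primitive root.
The smallest primitive root modulo 46 is 5.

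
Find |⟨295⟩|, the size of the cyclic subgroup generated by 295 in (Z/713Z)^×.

Since 295 ∈ (Z/713Z)^×, its order divides φ(713) = φ(23·31) = (23−1)·(31−1) = 22·30 = 660 = 2^2 · 3 · 5 · 11.
Divisors of 660: 1, 2, 3, 4, 5, 6, 10, 11, 12, 15, 20, 22, 30, 33, 44, 55, 60, 66, 110, 132, 165, 220, 330, 660.
Check 295^d mod 713 for each divisor in increasing order:
295^1 ≡ 295
295^2 ≡ 39
295^3 ≡ 97
295^4 ≡ 95
295^5 ≡ 218
295^6 ≡ 140
295^10 ≡ 466
295^11 ≡ 574
295^12 ≡ 349
295^15 ≡ 342
295^20 ≡ 404
295^22 ≡ 70
295^30 ≡ 32
295^33 ≡ 252
295^44 ≡ 622
295^55 ≡ 528
295^60 ≡ 311
295^66 ≡ 47
295^110 ≡ 1
Therefore the multiplicative order of 295 modulo 713 is 110.

110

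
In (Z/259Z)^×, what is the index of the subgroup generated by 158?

By Lagrange's theorem, ord_259(158) divides φ(259) = φ(7·37) = (7−1)·(37−1) = 6·36 = 216 = 2^3 · 3^3.
Divisors of 216: 1, 2, 3, 4, 6, 8, 9, 12, 18, 24, 27, 36, 54, 72, 108, 216.
Test each divisor d:
158^1 ≡ 158 (mod 259)
158^2 ≡ 100 (mod 259)
158^3 ≡ 1 (mod 259) ✓
So ord_259(158) = 3, hence |⟨158⟩| = 3.
[(Z/259Z)^× : ⟨158⟩] = 216/3 = 72.

72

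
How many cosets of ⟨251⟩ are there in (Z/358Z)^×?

ord(251) | φ(358) = φ(2)·φ(179) = 1·178 = 178 = 2 · 89.
Divisors of 178: 1, 2, 89, 178.
Compute 251^d (mod 358) for the divisors d until we hit 1:
251^1 ≡ 251
251^2 ≡ 351
251^89 ≡ 357
251^178 ≡ 1
Thus |⟨251⟩| = ord(251) = 178.
The index is φ(358) / ord(251) = 178 / 178 = 1.

1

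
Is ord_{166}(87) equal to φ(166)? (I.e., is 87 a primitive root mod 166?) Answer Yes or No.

φ(166) = φ(2)·φ(83) = 1·82 = 82 = 2 · 41.
It suffices to check that the order of 87 is not a proper divisor of 82: compute 87^(82/q) for q ∈ {2, 41}.
87^41 ≡ 1 (mod 166)  [q = 2: ≡ 1 ✗]
87^2 ≡ 99 (mod 166)  [q = 41: ≢ 1 ✓]
The check at q = 2 fails, so 87 generates a proper subgroup.

No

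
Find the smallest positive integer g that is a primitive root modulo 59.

2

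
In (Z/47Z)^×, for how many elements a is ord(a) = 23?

22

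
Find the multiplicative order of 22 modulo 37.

36

ord(22) | φ(37) = 37 − 1 = 36 = 2^2 · 3^2.
Divisors of 36: 1, 2, 3, 4, 6, 9, 12, 18, 36.
Test each divisor d:
22^1 ≡ 22 (mod 37)
22^2 ≡ 3 (mod 37)
22^3 ≡ 29 (mod 37)
22^4 ≡ 9 (mod 37)
22^6 ≡ 27 (mod 37)
22^9 ≡ 6 (mod 37)
22^12 ≡ 26 (mod 37)
22^18 ≡ 36 (mod 37)
22^36 ≡ 1 (mod 37) ✓
Therefore the multiplicative order of 22 modulo 37 is 36.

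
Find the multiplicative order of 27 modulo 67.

22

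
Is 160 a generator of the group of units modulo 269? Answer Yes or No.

φ(269) = 269 − 1 = 268 = 2^2 · 67.
It suffices to check that the order of 160 is not a proper divisor of 268: compute 160^(268/q) for q ∈ {2, 67}.
160^134 ≡ 268 (mod 269)  [q = 2: ≢ 1 ✓]
160^4 ≡ 142 (mod 269)  [q = 67: ≢ 1 ✓]
All checks pass, so 160 has order 268 and is a primitive root modulo 269.

Yes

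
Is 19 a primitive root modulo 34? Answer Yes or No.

φ(34) = φ(2)·φ(17) = 1·16 = 16 = 2^4.
Test 19^(16/q) mod 34 for each prime factor q of 16:
19^8 ≡ 1 (mod 34)  [q = 2: ≡ 1 ✗]
The check at q = 2 fails, so 19 generates a proper subgroup.

No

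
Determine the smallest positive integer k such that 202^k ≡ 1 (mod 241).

By Lagrange's theorem, ord_241(202) divides φ(241) = 241 − 1 = 240 = 2^4 · 3 · 5.
Divisors of 240: 1, 2, 3, 4, 5, 6, 8, 10, 12, 15, 16, 20, 24, 30, 40, 48, 60, 80, 120, 240.
Evaluate successive powers at the divisors of 240:
202^1 ≡ 202
202^2 ≡ 75
202^3 ≡ 208
202^4 ≡ 82
202^5 ≡ 176
202^6 ≡ 125
202^8 ≡ 217
202^10 ≡ 128
202^12 ≡ 201
202^15 ≡ 115
202^16 ≡ 94
202^20 ≡ 237
202^24 ≡ 154
202^30 ≡ 211
202^40 ≡ 16
202^48 ≡ 98
202^60 ≡ 177
202^80 ≡ 15
202^120 ≡ 240
202^240 ≡ 1
The smallest such exponent is 240, so the order of 202 is 240.

240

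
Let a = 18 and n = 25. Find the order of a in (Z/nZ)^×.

4

The order of 18 must divide φ(25) = φ(5^2) = 5·(5−1) = 20 = 2^2 · 5.
Divisors of 20: 1, 2, 4, 5, 10, 20.
Check 18^d mod 25 for each divisor in increasing order:
18^1 ≡ 18
18^2 ≡ 24
18^4 ≡ 1
So ord_25(18) = 4.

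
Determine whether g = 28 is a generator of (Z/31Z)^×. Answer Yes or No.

No

φ(31) = 31 − 1 = 30 = 2 · 3 · 5.
28 is a primitive root mod 31 iff 28^(φ(31)/q) ≢ 1 for every prime q | φ(31), i.e. q ∈ {2, 3, 5}.
28^15 ≡ 1 (mod 31)  [q = 2: ≡ 1 ✗]
28^10 ≡ 25 (mod 31)  [q = 3: ≢ 1 ✓]
28^6 ≡ 16 (mod 31)  [q = 5: ≢ 1 ✓]
28^15 ≡ 1 shows ord(28) | 15, strictly less than φ(31); not a primitive root.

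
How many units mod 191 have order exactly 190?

72

φ(191) = 191 − 1 = 190 = 2 · 5 · 19.
Since (Z/191Z)^× is cyclic of order 190, the number of elements of order d is φ(d) when d | 190 and 0 otherwise.
190 = 2 · 5 · 19 divides 190, and φ(190) = 72.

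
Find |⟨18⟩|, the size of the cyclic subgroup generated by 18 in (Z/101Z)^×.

The order of 18 must divide φ(101) = 101 − 1 = 100 = 2^2 · 5^2.
Divisors of 100: 1, 2, 4, 5, 10, 20, 25, 50, 100.
Evaluate successive powers at the divisors of 100:
18^1 ≡ 18
18^2 ≡ 21
18^4 ≡ 37
18^5 ≡ 60
18^10 ≡ 65
18^20 ≡ 84
18^25 ≡ 91
18^50 ≡ 100
18^100 ≡ 1
The smallest such exponent is 100, so the order of 18 is 100.

100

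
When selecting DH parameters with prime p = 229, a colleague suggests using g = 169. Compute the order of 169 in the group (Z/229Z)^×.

38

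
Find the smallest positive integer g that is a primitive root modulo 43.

3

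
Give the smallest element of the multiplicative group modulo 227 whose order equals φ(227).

φ(227) = 227 − 1 = 226 = 2 · 113.
Test candidates g = 2, 3, … against the prime factors q ∈ {2, 113} of φ(227): g is a generator iff g^(226/q) ≢ 1 for every such q.
g = 2: 2^113 ≡ 226; 2^2 ≡ 4 — none is 1, so 2 is a primitive root.
So 2 is the smallest generator of (Z/227Z)^×.

2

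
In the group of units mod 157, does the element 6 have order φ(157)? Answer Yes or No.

Yes

φ(157) = 157 − 1 = 156 = 2^2 · 3 · 13.
6 is a primitive root mod 157 iff 6^(φ(157)/q) ≢ 1 for every prime q | φ(157), i.e. q ∈ {2, 3, 13}.
6^78 ≡ 156 (mod 157)  [q = 2: ≢ 1 ✓]
6^52 ≡ 12 (mod 157)  [q = 3: ≢ 1 ✓]
6^12 ≡ 101 (mod 157)  [q = 13: ≢ 1 ✓]
None equal 1, so ord_157(6) = 156: 6 is a primitive root.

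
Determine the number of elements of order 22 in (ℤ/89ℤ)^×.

10

φ(89) = 89 − 1 = 88 = 2^3 · 11.
In a cyclic group of order 88, there are φ(d) elements of order d for each divisor d of 88, and zero for non-divisors.
22 = 2 · 11 divides 88, and φ(22) = 10.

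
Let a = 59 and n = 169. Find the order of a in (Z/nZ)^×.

Since 59 ∈ (Z/169Z)^×, its order divides φ(169) = φ(13^2) = 13·(13−1) = 156 = 2^2 · 3 · 13.
Divisors of 156: 1, 2, 3, 4, 6, 12, 13, 26, 39, 52, 78, 156.
Evaluate successive powers at the divisors of 156:
59^1 ≡ 59
59^2 ≡ 101
59^3 ≡ 44
59^4 ≡ 61
59^6 ≡ 77
59^12 ≡ 14
59^13 ≡ 150
59^26 ≡ 23
59^39 ≡ 70
59^52 ≡ 22
59^78 ≡ 168
59^156 ≡ 1
The smallest such exponent is 156, so the order of 59 is 156.

156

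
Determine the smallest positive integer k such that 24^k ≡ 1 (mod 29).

ord(24) | φ(29) = 29 − 1 = 28 = 2^2 · 7.
Divisors of 28: 1, 2, 4, 7, 14, 28.
Test each divisor d:
24^1 ≡ 24 (mod 29)
24^2 ≡ 25 (mod 29)
24^4 ≡ 16 (mod 29)
24^7 ≡ 1 (mod 29) ✓
So ord_29(24) = 7.

7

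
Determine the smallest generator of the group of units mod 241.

φ(241) = 241 − 1 = 240 = 2^4 · 3 · 5.
Test candidates g = 2, 3, … against the prime factors q ∈ {2, 3, 5} of φ(241): g is a generator iff g^(240/q) ≢ 1 for every such q.
g = 2: 2^120 ≡ 1 — hits 1, so not a primitive root.
g = 3: 3^120 ≡ 1 — hits 1, so not a primitive root.
g = 4: 4^120 ≡ 1 — hits 1, so not a primitive root.
g = 5: 5^120 ≡ 1 — hits 1, so not a primitive root.
g = 6: 6^120 ≡ 1 — hits 1, so not a primitive root.
g = 7: 7^120 ≡ 240; 7^80 ≡ 15; 7^48 ≡ 91 — none is 1, so 7 is a primitive root.
Hence the least primitive root of 241 is 7.

7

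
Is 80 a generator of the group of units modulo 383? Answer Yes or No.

Yes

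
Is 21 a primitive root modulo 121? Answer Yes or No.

φ(121) = φ(11^2) = 11·(11−1) = 110 = 2 · 5 · 11.
An element g generates (Z/121Z)^× iff g^(110/q) ≢ 1 (mod 121) for each prime q ∈ {2, 5, 11}.
21^55 ≡ 120 (mod 121)  [q = 2: ≢ 1 ✓]
21^22 ≡ 1 (mod 121)  [q = 5: ≡ 1 ✗]
21^10 ≡ 23 (mod 121)  [q = 11: ≢ 1 ✓]
The check at q = 5 fails, so 21 generates a proper subgroup.

No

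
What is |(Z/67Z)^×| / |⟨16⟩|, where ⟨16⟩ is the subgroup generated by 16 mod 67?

By Lagrange's theorem, ord_67(16) divides φ(67) = 67 − 1 = 66 = 2 · 3 · 11.
Divisors of 66: 1, 2, 3, 6, 11, 22, 33, 66.
Evaluate successive powers at the divisors of 66:
16^1 ≡ 16 (mod 67)
16^2 ≡ 55 (mod 67)
16^3 ≡ 9 (mod 67)
16^6 ≡ 14 (mod 67)
16^11 ≡ 29 (mod 67)
16^22 ≡ 37 (mod 67)
16^33 ≡ 1 (mod 67) ✓
So ord_67(16) = 33, hence |⟨16⟩| = 33.
The index is φ(67) / ord(16) = 66 / 33 = 2.

2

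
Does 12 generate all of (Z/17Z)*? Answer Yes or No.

Yes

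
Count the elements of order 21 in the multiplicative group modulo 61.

φ(61) = 61 − 1 = 60 = 2^2 · 3 · 5.
Since (Z/61Z)^× is cyclic of order 60, the number of elements of order d is φ(d) when d | 60 and 0 otherwise.
Since 21 ∤ 60, the count is 0.

0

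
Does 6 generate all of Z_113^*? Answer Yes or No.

Yes

φ(113) = 113 − 1 = 112 = 2^4 · 7.
It suffices to check that the order of 6 is not a proper divisor of 112: compute 6^(112/q) for q ∈ {2, 7}.
6^56 ≡ 112 (mod 113)  [q = 2: ≢ 1 ✓]
6^16 ≡ 30 (mod 113)  [q = 7: ≢ 1 ✓]
Every test exponent gives a nontrivial residue, hence 6 generates the full group.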